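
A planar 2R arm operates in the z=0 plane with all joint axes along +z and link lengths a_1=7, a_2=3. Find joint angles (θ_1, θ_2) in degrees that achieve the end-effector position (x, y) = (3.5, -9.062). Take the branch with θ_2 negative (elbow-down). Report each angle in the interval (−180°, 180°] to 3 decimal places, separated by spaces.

cos θ_2 = (94.3698−7²−3²)/(2·7·3) = 0.8659; θ_2 = -30.0088° (elbow-down)
β = atan2(-9.0620,3.5000) = -68.8820°; ψ = atan2(-1.5004,9.5978) = -8.8849°
θ_1 = β − ψ = -59.9971°

-59.997 -30.009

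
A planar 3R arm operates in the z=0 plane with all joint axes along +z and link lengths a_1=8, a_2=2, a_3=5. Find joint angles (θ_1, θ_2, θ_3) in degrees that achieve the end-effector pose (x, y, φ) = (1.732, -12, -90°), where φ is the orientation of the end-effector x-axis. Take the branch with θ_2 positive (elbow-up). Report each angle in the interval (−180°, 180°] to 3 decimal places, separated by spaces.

-90.000 120.000 -120.000

wrist centre = target − a_3·(cos φ, sin φ) = (1.7320, -7.0000)
cos θ_2 = (51.9998−8²−2²)/(2·8·2) = -0.5000; θ_2 = 120.0004° (elbow-up)
β = atan2(-7.0000,1.7320) = -76.1025°; ψ = atan2(1.7320,7.0000) = 13.8979°
θ_1 = β − ψ = -90.0004°
θ_3 = φ − θ_1 − θ_2 = -120.0000° (wrapped to (-180°,180°])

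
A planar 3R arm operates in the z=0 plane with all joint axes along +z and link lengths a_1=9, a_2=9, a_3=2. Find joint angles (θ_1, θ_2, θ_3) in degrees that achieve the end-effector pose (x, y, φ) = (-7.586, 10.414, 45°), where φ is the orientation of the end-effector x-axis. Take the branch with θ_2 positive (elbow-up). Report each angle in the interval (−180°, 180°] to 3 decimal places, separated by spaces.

wrist centre = target − a_3·(cos φ, sin φ) = (-9.0002, 8.9998)
cos θ_2 = (162.0000−9²−9²)/(2·9·9) = 0.0000; θ_2 = 90.0000° (elbow-up)
β = atan2(8.9998,-9.0002) = 135.0014°; ψ = atan2(9.0000,9.0000) = 45.0000°
θ_1 = β − ψ = 90.0014°
θ_3 = φ − θ_1 − θ_2 = -135.0014° (wrapped to (-180°,180°])

90.001 90.000 -135.001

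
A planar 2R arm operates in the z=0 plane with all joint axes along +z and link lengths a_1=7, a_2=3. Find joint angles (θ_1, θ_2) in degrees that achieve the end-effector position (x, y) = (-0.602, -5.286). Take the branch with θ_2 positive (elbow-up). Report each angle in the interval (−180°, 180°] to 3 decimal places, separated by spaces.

cos θ_2 = (28.3042−7²−3²)/(2·7·3) = -0.7070; θ_2 = 134.9948° (elbow-up)
β = atan2(-5.2860,-0.6020) = -96.4972°; ψ = atan2(2.1215,4.8789) = 23.5012°
θ_1 = β − ψ = -119.9983°

-119.998 134.995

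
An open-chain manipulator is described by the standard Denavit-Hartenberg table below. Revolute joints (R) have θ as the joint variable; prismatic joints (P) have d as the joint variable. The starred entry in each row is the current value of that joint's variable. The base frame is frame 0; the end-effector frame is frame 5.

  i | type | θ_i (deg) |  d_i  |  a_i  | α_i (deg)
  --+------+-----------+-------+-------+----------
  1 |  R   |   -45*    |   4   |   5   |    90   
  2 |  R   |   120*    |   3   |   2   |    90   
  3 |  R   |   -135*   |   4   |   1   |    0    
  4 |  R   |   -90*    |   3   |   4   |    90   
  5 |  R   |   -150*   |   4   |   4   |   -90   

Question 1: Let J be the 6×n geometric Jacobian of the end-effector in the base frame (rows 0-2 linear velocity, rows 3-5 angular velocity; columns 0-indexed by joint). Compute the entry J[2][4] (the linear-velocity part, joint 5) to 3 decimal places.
-2.957

axis z_4 = (-0.7500,-0.2500,0.6124); lever o_n−o_4 = (-3.3587,2.8228,3.5708)
cross product → J_v[:, 4] = (-2.6213,0.6213,-2.9568)
J_ω[:, 4] = z_4
entry J[2][4] = -2.9568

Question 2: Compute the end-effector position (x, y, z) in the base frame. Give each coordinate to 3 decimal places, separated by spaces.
after link 1: o_1 = (3.5355, -3.5355, 4.0000)
after link 2: o_2 = (0.7071, -4.9497, 5.7321)
after link 3: o_3 = (3.9066, -7.1492, 7.1197)
after link 4: o_4 = (4.7437, -11.9864, 6.1702)
after link 5: o_5 = (1.3850, -9.1635, 9.7410)

1.385 -9.164 9.741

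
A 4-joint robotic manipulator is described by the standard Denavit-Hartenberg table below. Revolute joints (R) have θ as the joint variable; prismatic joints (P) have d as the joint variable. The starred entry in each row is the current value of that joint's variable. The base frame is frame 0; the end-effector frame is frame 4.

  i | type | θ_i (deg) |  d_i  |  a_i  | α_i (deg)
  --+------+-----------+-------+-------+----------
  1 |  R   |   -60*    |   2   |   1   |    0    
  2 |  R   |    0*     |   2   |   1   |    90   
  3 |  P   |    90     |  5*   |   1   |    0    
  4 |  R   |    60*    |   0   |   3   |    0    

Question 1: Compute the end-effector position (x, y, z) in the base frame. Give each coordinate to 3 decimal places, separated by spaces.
-4.629 -1.982 6.500

after link 1: o_1 = (0.5000, -0.8660, 2.0000)
after link 2: o_2 = (1.0000, -1.7321, 4.0000)
after link 3: o_3 = (-3.3301, -4.2321, 5.0000)
after link 4: o_4 = (-4.6292, -1.9821, 6.5000)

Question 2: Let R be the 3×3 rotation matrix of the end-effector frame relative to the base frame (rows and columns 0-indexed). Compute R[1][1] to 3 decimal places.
0.433

End-effector y-axis (col 1 of R) = (-0.2500,0.4330,-0.8660)
R[1][1] = 0.4330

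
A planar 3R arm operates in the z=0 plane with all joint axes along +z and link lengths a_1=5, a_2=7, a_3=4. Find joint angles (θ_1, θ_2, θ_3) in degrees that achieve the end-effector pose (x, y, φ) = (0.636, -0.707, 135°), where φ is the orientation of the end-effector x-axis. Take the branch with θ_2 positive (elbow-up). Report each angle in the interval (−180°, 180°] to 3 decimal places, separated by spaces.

wrist centre = target − a_3·(cos φ, sin φ) = (3.4644, -3.5354)
cos θ_2 = (24.5015−5²−7²)/(2·5·7) = -0.7071; θ_2 = 135.0012° (elbow-up)
β = atan2(-3.5354,3.4644) = -45.5811°; ψ = atan2(4.9496,0.0502) = 89.4195°
θ_1 = β − ψ = -135.0006°
θ_3 = φ − θ_1 − θ_2 = 134.9994° (wrapped to (-180°,180°])

-135.001 135.001 134.999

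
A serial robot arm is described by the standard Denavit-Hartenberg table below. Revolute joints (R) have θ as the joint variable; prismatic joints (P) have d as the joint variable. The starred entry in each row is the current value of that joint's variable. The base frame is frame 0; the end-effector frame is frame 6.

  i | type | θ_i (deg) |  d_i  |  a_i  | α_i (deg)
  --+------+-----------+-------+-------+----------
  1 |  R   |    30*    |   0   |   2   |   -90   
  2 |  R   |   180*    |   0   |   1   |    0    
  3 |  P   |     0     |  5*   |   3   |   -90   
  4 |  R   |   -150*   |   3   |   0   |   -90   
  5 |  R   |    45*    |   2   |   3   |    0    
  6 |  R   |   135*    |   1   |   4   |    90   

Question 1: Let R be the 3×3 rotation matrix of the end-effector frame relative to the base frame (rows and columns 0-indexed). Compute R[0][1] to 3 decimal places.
End-effector y-axis (col 1 of R) = (-0.8660,0.5000,0.0000)
R[0][1] = -0.8660

-0.866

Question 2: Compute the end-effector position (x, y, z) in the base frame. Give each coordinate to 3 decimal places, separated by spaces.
after link 1: o_1 = (1.7321, 1.0000, 0.0000)
after link 2: o_2 = (0.8660, 0.5000, -0.0000)
after link 3: o_3 = (-4.2321, 3.3301, -0.0000)
after link 4: o_4 = (-4.2321, 3.3301, 3.0000)
after link 5: o_5 = (-4.9034, 6.1672, 0.8787)
after link 6: o_6 = (-7.7695, 3.2031, 0.8787)

-7.769 3.203 0.879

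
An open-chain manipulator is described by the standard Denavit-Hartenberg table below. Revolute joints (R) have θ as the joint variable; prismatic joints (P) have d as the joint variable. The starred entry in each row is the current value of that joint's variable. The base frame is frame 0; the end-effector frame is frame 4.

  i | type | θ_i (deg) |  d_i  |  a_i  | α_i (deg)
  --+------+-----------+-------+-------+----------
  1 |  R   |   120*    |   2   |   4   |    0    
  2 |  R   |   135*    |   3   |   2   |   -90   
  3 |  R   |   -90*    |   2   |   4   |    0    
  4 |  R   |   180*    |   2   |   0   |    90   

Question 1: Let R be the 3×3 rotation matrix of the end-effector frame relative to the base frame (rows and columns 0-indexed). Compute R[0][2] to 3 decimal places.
End-effector z-axis (col 2 of R) = (-0.2588,-0.9659,0.0000)
R[0][2] = -0.2588

-0.259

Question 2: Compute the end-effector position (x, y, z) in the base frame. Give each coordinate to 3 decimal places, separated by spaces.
after link 1: o_1 = (-2.0000, 3.4641, 2.0000)
after link 2: o_2 = (-2.5176, 1.5322, 5.0000)
after link 3: o_3 = (-0.5858, 1.0146, 9.0000)
after link 4: o_4 = (1.3461, 0.4970, 9.0000)

1.346 0.497 9.000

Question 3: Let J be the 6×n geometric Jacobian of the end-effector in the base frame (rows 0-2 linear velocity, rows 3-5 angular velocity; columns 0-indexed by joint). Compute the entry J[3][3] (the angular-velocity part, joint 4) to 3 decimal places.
axis z_3 = (0.9659,-0.2588,0.0000); lever o_n−o_3 = (1.9319,-0.5176,0.0000)
cross product → J_v[:, 3] = (0.0000,0.0000,-0.0000)
J_ω[:, 3] = z_3
entry J[3][3] = 0.9659

0.966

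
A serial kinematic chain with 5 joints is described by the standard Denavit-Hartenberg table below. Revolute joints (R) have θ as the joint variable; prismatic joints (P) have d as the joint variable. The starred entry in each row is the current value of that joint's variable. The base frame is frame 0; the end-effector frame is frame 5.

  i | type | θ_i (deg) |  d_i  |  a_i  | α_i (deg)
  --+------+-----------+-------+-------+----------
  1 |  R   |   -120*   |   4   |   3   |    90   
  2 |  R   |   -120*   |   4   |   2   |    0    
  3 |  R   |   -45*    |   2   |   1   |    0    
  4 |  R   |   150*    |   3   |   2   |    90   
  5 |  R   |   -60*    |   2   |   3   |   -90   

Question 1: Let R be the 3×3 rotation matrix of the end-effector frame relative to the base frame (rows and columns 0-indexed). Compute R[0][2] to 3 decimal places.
End-effector z-axis (col 2 of R) = (-0.8513,-0.4744,-0.2241)
R[0][2] = -0.8513

-0.851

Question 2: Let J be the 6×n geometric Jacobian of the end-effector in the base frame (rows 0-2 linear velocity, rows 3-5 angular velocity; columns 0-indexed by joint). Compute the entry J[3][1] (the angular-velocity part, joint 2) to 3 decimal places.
-0.866

axis z_1 = (-0.8660,0.5000,0.0000); lever o_n−o_1 = (-5.9928,2.4240,-4.8286)
cross product → J_v[:, 1] = (-2.4143,-4.1817,0.8972)
J_ω[:, 1] = z_1
entry J[3][1] = -0.8660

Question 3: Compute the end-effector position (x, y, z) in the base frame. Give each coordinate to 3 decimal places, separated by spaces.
after link 1: o_1 = (-1.5000, -2.5981, 4.0000)
after link 2: o_2 = (-4.4641, 0.2679, 2.2679)
after link 3: o_3 = (-5.7132, 2.1045, 2.0091)
after link 4: o_4 = (-9.2772, 1.9314, 1.4915)
after link 5: o_5 = (-7.4928, -0.1741, -0.8286)

-7.493 -0.174 -0.829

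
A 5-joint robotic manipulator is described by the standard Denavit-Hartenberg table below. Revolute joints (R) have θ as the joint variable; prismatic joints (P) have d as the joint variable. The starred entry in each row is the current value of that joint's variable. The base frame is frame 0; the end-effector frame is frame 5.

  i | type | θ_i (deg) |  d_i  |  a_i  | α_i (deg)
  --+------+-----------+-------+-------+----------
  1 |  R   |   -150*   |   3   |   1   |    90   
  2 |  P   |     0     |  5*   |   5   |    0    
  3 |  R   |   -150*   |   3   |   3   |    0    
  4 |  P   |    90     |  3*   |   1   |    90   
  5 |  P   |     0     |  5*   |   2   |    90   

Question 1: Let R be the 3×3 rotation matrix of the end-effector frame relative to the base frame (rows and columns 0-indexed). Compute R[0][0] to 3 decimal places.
End-effector x-axis (col 0 of R) = (-0.4330,-0.2500,-0.8660)
R[0][0] = -0.4330

-0.433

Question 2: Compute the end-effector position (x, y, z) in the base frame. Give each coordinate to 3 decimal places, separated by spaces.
after link 1: o_1 = (-0.8660, -0.5000, 3.0000)
after link 2: o_2 = (-7.6962, 1.3301, 3.0000)
after link 3: o_3 = (-6.9462, 5.2272, 1.5000)
after link 4: o_4 = (-8.8792, 7.5753, 0.6340)
after link 5: o_5 = (-5.9952, 9.2404, -3.5981)

-5.995 9.240 -3.598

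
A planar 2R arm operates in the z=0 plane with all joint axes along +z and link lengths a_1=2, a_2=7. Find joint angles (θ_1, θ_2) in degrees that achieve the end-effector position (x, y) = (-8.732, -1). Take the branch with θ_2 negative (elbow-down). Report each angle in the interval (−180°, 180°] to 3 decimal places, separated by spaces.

cos θ_2 = (77.2478−2²−7²)/(2·2·7) = 0.8660; θ_2 = -30.0036° (elbow-down)
β = atan2(-1.0000,-8.7320) = -173.4669°; ψ = atan2(-3.5004,8.0620) = -23.4698°
θ_1 = β − ψ = -149.9971°

-149.997 -30.004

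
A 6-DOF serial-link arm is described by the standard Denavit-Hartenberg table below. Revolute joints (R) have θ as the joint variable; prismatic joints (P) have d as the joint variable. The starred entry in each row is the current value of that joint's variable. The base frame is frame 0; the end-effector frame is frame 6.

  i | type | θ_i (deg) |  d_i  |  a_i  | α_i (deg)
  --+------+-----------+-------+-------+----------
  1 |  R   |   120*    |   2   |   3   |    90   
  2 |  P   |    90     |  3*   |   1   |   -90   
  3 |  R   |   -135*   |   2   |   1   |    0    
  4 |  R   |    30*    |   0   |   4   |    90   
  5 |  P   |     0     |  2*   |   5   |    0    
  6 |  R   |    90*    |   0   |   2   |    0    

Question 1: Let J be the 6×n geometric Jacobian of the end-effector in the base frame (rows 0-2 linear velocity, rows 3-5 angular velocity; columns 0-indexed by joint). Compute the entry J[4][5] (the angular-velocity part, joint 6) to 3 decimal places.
-0.129

axis z_5 = (-0.2241,-0.1294,-0.9659); lever o_n−o_5 = (1.0000,-1.7321,0.0000)
cross product → J_v[:, 5] = (-1.6730,-0.9659,0.5176)
J_ω[:, 5] = z_5
entry J[4][5] = -0.1294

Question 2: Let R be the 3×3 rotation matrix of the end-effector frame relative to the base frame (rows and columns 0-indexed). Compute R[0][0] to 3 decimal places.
0.500

End-effector x-axis (col 0 of R) = (0.5000,-0.8660,0.0000)
R[0][0] = 0.5000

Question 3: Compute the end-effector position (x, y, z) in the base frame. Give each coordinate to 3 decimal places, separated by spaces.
after link 1: o_1 = (-1.5000, 2.5981, 2.0000)
after link 2: o_2 = (1.0981, 4.0981, 3.0000)
after link 3: o_3 = (2.7104, 2.7196, 2.2929)
after link 4: o_4 = (6.0565, 4.6514, 1.2576)
after link 5: o_5 = (9.7908, 6.8074, -1.9683)
after link 6: o_6 = (10.7908, 5.0754, -1.9683)

10.791 5.075 -1.968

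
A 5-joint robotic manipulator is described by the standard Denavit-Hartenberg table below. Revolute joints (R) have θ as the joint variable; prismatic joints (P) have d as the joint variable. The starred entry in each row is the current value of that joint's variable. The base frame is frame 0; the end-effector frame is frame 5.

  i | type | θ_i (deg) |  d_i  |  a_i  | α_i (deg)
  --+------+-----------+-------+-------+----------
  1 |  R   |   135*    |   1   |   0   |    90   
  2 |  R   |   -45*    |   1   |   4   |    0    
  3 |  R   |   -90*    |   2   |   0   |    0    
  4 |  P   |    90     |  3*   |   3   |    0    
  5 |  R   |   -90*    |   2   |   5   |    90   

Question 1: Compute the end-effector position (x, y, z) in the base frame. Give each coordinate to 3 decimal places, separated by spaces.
4.657 6.657 -7.485

after link 1: o_1 = (0.0000, 0.0000, 1.0000)
after link 2: o_2 = (-1.2929, 2.7071, -1.8284)
after link 3: o_3 = (0.1213, 4.1213, -1.8284)
after link 4: o_4 = (0.7426, 7.7426, -3.9497)
after link 5: o_5 = (4.6569, 6.6569, -7.4853)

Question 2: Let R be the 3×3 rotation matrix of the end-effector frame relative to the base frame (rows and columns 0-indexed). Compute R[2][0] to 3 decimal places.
-0.707

End-effector x-axis (col 0 of R) = (0.5000,-0.5000,-0.7071)
R[2][0] = -0.7071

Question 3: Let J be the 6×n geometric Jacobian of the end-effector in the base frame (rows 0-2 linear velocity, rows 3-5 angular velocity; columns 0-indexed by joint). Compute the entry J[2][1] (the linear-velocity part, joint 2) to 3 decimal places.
1.414

axis z_1 = (0.7071,0.7071,0.0000); lever o_n−o_1 = (4.6569,6.6569,-8.4853)
cross product → J_v[:, 1] = (-6.0000,6.0000,1.4142)
J_ω[:, 1] = z_1
entry J[2][1] = 1.4142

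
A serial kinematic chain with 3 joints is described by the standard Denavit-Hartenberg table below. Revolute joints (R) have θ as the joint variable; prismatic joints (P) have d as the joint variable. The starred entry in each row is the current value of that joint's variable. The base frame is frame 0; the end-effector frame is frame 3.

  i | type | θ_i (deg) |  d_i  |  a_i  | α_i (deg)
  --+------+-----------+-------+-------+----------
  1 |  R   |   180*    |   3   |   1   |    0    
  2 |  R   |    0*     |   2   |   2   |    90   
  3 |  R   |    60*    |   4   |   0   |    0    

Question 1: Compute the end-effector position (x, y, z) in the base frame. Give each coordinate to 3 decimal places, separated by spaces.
after link 1: o_1 = (-1.0000, 0.0000, 3.0000)
after link 2: o_2 = (-3.0000, 0.0000, 5.0000)
after link 3: o_3 = (-3.0000, 4.0000, 5.0000)

-3.000 4.000 5.000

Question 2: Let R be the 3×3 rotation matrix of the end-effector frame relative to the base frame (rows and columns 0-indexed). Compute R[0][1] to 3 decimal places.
0.866

End-effector y-axis (col 1 of R) = (0.8660,-0.0000,0.5000)
R[0][1] = 0.8660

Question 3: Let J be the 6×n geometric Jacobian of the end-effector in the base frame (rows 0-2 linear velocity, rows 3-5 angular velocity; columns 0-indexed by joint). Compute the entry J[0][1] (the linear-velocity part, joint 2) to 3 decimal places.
-4.000

axis z_1 = (0.0000,0.0000,1.0000); lever o_n−o_1 = (-2.0000,4.0000,2.0000)
cross product → J_v[:, 1] = (-4.0000,-2.0000,0.0000)
J_ω[:, 1] = z_1
entry J[0][1] = -4.0000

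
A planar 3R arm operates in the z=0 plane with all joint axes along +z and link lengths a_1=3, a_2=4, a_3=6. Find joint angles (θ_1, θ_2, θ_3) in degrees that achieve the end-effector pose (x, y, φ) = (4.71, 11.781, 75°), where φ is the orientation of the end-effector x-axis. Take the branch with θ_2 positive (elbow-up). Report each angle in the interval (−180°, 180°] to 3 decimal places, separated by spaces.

45.020 29.961 0.018

wrist centre = target − a_3·(cos φ, sin φ) = (3.1571, 5.9854)
cos θ_2 = (45.7927−3²−4²)/(2·3·4) = 0.8664; θ_2 = 29.9611° (elbow-up)
β = atan2(5.9854,3.1571) = 62.1901°; ψ = atan2(1.9977,6.4655) = 17.1697°
θ_1 = β − ψ = 45.0204°
θ_3 = φ − θ_1 − θ_2 = 0.0185° (wrapped to (-180°,180°])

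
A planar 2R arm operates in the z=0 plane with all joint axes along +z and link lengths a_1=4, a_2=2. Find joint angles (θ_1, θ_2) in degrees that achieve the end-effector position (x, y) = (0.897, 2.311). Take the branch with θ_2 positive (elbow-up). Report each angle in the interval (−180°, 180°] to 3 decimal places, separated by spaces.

cos θ_2 = (6.1453−4²−2²)/(2·4·2) = -0.8659; θ_2 = 149.9876° (elbow-up)
β = atan2(2.3110,0.8970) = 68.7866°; ψ = atan2(1.0004,2.2682) = 23.7999°
θ_1 = β − ψ = 44.9867°

44.987 149.988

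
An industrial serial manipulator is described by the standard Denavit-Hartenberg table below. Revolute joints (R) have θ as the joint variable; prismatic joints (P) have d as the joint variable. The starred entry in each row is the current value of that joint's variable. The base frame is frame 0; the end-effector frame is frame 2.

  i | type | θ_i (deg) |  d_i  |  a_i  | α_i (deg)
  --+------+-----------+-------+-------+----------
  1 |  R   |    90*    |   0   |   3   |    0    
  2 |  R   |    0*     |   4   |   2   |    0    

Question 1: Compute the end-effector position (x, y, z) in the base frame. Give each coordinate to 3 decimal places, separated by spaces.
0.000 5.000 4.000

after link 1: o_1 = (0.0000, 3.0000, 0.0000)
after link 2: o_2 = (0.0000, 5.0000, 4.0000)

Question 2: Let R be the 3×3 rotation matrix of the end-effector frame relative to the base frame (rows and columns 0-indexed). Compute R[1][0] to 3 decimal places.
End-effector x-axis (col 0 of R) = (0.0000,1.0000,0.0000)
R[1][0] = 1.0000

1.000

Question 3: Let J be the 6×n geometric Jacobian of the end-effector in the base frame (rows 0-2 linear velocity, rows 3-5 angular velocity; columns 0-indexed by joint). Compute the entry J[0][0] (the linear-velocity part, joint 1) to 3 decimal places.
-5.000

axis z_0 = ẑ; lever o_n−o_0 = (0.0000,5.0000,4.0000)
cross product → J_v[:, 0] = (-5.0000,0.0000,0.0000)
J_ω[:, 0] = z_0
entry J[0][0] = -5.0000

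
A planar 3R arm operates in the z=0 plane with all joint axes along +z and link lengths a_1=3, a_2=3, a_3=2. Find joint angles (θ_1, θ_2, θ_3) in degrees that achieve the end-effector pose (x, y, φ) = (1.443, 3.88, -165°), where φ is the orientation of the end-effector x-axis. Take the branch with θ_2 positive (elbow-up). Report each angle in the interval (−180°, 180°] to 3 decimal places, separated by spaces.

wrist centre = target − a_3·(cos φ, sin φ) = (3.3749, 4.3976)
cos θ_2 = (30.7288−3²−3²)/(2·3·3) = 0.7072; θ_2 = 44.9958° (elbow-up)
β = atan2(4.3976,3.3749) = 52.4965°; ψ = atan2(2.1212,5.1215) = 22.4979°
θ_1 = β − ψ = 29.9986°
θ_3 = φ − θ_1 − θ_2 = 120.0056° (wrapped to (-180°,180°])

29.999 44.996 120.006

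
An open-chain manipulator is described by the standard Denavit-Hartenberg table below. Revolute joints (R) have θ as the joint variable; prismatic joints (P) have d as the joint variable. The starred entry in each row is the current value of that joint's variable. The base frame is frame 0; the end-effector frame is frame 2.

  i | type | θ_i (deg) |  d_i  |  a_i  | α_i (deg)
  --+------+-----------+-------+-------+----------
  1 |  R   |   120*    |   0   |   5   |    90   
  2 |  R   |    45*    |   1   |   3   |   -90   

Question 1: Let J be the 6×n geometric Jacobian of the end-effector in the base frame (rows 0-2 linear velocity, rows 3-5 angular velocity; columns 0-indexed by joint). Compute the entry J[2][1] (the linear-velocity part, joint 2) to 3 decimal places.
axis z_1 = (0.8660,0.5000,0.0000); lever o_n−o_1 = (-0.1946,2.3371,2.1213)
cross product → J_v[:, 1] = (1.0607,-1.8371,2.1213)
J_ω[:, 1] = z_1
entry J[2][1] = 2.1213

2.121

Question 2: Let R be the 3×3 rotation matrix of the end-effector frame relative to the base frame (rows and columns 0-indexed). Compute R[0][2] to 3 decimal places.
0.354

End-effector z-axis (col 2 of R) = (0.3536,-0.6124,0.7071)
R[0][2] = 0.3536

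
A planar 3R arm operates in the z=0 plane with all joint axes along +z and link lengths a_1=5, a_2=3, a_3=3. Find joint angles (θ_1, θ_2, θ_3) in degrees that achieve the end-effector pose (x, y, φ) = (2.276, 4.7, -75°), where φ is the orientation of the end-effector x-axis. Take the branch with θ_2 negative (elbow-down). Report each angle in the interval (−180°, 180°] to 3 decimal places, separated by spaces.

wrist centre = target − a_3·(cos φ, sin φ) = (1.4995, 7.5978)
cos θ_2 = (59.9749−5²−3²)/(2·5·3) = 0.8658; θ_2 = -30.0226° (elbow-down)
β = atan2(7.5978,1.4995) = 78.8353°; ψ = atan2(-1.5010,7.5975) = -11.1759°
θ_1 = β − ψ = 90.0112°
θ_3 = φ − θ_1 − θ_2 = -134.9886° (wrapped to (-180°,180°])

90.011 -30.023 -134.989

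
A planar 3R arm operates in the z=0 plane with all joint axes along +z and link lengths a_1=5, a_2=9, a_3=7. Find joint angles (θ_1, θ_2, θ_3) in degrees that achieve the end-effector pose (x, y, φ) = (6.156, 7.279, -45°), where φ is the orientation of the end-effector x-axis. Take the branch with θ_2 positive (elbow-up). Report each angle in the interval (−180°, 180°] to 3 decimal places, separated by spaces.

44.998 60.002 -150.000

wrist centre = target − a_3·(cos φ, sin φ) = (1.2063, 12.2287)
cos θ_2 = (150.9973−5²−9²)/(2·5·9) = 0.5000; θ_2 = 60.0020° (elbow-up)
β = atan2(12.2287,1.2063) = 84.3665°; ψ = atan2(7.7944,9.4997) = 39.3684°
θ_1 = β − ψ = 44.9982°
θ_3 = φ − θ_1 − θ_2 = -150.0001° (wrapped to (-180°,180°])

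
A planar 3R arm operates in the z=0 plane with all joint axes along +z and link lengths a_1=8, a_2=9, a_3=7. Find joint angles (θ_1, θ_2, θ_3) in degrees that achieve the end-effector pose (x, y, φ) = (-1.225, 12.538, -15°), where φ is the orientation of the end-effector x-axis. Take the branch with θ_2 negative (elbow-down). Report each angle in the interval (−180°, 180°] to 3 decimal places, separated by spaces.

wrist centre = target − a_3·(cos φ, sin φ) = (-7.9865, 14.3497)
cos θ_2 = (269.6987−8²−9²)/(2·8·9) = 0.8660; θ_2 = -30.0071° (elbow-down)
β = atan2(14.3497,-7.9865) = 119.0985°; ψ = atan2(-4.5010,15.7937) = -15.9068°
θ_1 = β − ψ = 135.0053°
θ_3 = φ − θ_1 − θ_2 = -119.9982° (wrapped to (-180°,180°])

135.005 -30.007 -119.998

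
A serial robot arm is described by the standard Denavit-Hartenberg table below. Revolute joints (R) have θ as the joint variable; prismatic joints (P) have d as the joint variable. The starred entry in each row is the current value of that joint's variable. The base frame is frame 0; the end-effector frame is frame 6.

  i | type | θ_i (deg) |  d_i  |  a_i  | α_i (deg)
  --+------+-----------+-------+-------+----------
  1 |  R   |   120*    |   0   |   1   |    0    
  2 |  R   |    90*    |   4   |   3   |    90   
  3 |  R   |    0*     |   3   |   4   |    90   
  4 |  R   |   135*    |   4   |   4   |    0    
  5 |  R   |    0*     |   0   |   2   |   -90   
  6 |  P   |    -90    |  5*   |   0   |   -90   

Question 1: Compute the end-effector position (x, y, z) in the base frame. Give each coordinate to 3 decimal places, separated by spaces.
after link 1: o_1 = (-0.5000, 0.8660, 0.0000)
after link 2: o_2 = (-3.0981, -0.6340, 4.0000)
after link 3: o_3 = (-8.0622, -0.0359, 4.0000)
after link 4: o_4 = (-7.0269, 3.8278, 0.0000)
after link 5: o_5 = (-6.5093, 5.7597, 0.0000)
after link 6: o_6 = (-1.6796, 4.4656, -0.0000)

-1.680 4.466 -0.000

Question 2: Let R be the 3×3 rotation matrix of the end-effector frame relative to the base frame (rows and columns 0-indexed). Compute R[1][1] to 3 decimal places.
0.259

End-effector y-axis (col 1 of R) = (-0.9659,0.2588,0.0000)
R[1][1] = 0.2588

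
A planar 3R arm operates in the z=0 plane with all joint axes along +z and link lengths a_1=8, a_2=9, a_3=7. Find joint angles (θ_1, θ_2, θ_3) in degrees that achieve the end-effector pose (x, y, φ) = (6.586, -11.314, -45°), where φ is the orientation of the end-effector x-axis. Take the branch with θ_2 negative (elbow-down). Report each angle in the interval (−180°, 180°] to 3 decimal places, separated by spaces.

wrist centre = target − a_3·(cos φ, sin φ) = (1.6363, -6.3643)
cos θ_2 = (43.1810−8²−9²)/(2·8·9) = -0.7071; θ_2 = -134.9975° (elbow-down)
β = atan2(-6.3643,1.6363) = -75.5815°; ψ = atan2(-6.3642,1.6363) = -75.5809°
θ_1 = β − ψ = -0.0006°
θ_3 = φ − θ_1 − θ_2 = 89.9981° (wrapped to (-180°,180°])

-0.001 -134.998 89.998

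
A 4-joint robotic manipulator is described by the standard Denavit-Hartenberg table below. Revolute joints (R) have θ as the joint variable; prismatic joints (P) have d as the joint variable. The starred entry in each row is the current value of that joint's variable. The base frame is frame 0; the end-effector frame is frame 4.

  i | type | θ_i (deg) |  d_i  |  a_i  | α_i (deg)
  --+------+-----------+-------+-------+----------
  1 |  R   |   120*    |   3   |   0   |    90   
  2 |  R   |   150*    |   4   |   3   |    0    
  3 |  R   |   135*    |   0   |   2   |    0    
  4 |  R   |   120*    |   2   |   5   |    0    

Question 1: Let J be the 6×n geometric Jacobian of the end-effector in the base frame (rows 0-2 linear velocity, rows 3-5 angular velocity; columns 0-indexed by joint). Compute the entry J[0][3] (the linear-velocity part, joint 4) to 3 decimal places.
axis z_3 = (0.8660,0.5000,0.0000); lever o_n−o_3 = (-0.0357,4.0619,3.5355)
cross product → J_v[:, 3] = (1.7678,-3.0619,3.5355)
J_ω[:, 3] = z_3
entry J[0][3] = 1.7678

1.768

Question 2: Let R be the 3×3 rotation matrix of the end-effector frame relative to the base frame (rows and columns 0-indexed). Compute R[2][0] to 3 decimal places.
End-effector x-axis (col 0 of R) = (-0.3536,0.6124,0.7071)
R[2][0] = 0.7071

0.707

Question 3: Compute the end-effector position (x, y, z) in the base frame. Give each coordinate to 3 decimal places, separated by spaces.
4.469 4.260 6.104

after link 1: o_1 = (0.0000, 0.0000, 3.0000)
after link 2: o_2 = (4.7631, -0.2500, 4.5000)
after link 3: o_3 = (4.5043, 0.1983, 2.5681)
after link 4: o_4 = (4.4686, 4.2601, 6.1037)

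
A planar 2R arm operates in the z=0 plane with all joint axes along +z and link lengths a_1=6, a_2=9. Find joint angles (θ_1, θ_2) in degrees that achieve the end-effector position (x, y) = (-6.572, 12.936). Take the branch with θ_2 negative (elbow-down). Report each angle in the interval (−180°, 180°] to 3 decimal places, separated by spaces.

135.000 -29.999

cos θ_2 = (210.5313−6²−9²)/(2·6·9) = 0.8660; θ_2 = -29.9994° (elbow-down)
β = atan2(12.9360,-6.5720) = 116.9324°; ψ = atan2(-4.4999,13.7943) = -18.0672°
θ_1 = β − ψ = 134.9996°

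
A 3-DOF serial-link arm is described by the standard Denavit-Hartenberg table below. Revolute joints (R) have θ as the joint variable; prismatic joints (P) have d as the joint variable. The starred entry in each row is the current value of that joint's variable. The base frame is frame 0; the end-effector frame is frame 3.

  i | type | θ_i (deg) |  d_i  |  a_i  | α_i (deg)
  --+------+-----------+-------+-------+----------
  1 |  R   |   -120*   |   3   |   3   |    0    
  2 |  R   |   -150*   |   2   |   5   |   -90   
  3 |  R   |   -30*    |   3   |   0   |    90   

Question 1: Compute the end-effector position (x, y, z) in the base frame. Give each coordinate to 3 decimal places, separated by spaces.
-4.500 2.402 5.000

after link 1: o_1 = (-1.5000, -2.5981, 3.0000)
after link 2: o_2 = (-1.5000, 2.4019, 5.0000)
after link 3: o_3 = (-4.5000, 2.4019, 5.0000)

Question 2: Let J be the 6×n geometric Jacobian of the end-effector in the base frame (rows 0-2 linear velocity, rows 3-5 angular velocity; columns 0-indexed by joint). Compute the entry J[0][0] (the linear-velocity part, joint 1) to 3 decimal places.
axis z_0 = ẑ; lever o_n−o_0 = (-4.5000,2.4019,5.0000)
cross product → J_v[:, 0] = (-2.4019,-4.5000,0.0000)
J_ω[:, 0] = z_0
entry J[0][0] = -2.4019

-2.402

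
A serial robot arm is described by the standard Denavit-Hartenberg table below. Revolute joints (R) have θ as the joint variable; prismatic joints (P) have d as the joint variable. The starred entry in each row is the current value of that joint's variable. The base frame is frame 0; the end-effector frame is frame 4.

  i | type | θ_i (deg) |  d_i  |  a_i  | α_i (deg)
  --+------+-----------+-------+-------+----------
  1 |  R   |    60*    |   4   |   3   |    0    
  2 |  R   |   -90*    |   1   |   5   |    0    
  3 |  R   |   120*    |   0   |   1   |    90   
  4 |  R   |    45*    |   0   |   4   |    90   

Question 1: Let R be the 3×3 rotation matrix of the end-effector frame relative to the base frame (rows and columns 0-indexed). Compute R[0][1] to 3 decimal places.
1.000

End-effector y-axis (col 1 of R) = (1.0000,-0.0000,0.0000)
R[0][1] = 1.0000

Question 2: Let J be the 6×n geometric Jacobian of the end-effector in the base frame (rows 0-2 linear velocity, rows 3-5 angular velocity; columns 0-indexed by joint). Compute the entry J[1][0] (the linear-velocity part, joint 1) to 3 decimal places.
5.830

axis z_0 = ẑ; lever o_n−o_0 = (5.8301,3.9265,7.8284)
cross product → J_v[:, 0] = (-3.9265,5.8301,0.0000)
J_ω[:, 0] = z_0
entry J[1][0] = 5.8301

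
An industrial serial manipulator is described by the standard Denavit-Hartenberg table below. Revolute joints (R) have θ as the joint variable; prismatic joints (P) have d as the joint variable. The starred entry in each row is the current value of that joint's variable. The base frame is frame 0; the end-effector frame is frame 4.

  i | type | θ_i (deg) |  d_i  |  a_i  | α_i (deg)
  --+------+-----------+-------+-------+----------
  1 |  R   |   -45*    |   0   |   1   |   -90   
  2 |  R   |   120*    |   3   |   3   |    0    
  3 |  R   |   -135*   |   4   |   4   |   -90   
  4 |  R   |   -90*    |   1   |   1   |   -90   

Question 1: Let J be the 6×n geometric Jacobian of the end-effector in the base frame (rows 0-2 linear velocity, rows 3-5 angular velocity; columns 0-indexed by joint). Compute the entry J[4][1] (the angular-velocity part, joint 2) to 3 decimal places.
0.707

axis z_1 = (0.7071,0.7071,0.0000); lever o_n−o_1 = (7.5113,3.8025,-2.5287)
cross product → J_v[:, 1] = (-1.7881,1.7881,-2.6225)
J_ω[:, 1] = z_1
entry J[4][1] = 0.7071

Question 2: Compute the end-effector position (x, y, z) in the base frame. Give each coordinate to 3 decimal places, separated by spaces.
8.218 3.095 -2.529

after link 1: o_1 = (0.7071, -0.7071, 0.0000)
after link 2: o_2 = (1.7678, 2.4749, -2.5981)
after link 3: o_3 = (7.3282, 2.5713, -1.5628)
after link 4: o_4 = (8.2184, 3.0953, -2.5287)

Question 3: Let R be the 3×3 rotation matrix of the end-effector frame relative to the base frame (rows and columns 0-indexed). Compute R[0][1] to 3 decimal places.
-0.183

End-effector y-axis (col 1 of R) = (-0.1830,0.1830,0.9659)
R[0][1] = -0.1830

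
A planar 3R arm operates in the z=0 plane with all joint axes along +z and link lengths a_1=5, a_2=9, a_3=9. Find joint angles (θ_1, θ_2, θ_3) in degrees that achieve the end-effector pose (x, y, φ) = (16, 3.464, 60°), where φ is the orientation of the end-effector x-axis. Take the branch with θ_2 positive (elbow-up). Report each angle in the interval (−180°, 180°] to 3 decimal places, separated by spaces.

-60.000 59.999 60.001

wrist centre = target − a_3·(cos φ, sin φ) = (11.5000, -4.3302)
cos θ_2 = (151.0009−5²−9²)/(2·5·9) = 0.5000; θ_2 = 59.9994° (elbow-up)
β = atan2(-4.3302,11.5000) = -20.6334°; ψ = atan2(7.7942,9.5001) = 39.3666°
θ_1 = β − ψ = -60.0000°
θ_3 = φ − θ_1 − θ_2 = 60.0006° (wrapped to (-180°,180°])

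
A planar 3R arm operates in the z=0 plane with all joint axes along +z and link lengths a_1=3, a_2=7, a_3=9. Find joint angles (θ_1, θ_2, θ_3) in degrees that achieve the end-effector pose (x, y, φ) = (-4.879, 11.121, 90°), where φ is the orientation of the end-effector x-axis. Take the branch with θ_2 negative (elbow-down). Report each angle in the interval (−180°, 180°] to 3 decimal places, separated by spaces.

-92.000 -134.997 -43.004

wrist centre = target − a_3·(cos φ, sin φ) = (-4.8790, 2.1210)
cos θ_2 = (28.3033−3²−7²)/(2·3·7) = -0.7071; θ_2 = -134.9966° (elbow-down)
β = atan2(2.1210,-4.8790) = 156.5044°; ψ = atan2(-4.9500,-1.9495) = -111.4958°
θ_1 = β − ψ = 268.0002°
θ_3 = φ − θ_1 − θ_2 = -43.0036° (wrapped to (-180°,180°])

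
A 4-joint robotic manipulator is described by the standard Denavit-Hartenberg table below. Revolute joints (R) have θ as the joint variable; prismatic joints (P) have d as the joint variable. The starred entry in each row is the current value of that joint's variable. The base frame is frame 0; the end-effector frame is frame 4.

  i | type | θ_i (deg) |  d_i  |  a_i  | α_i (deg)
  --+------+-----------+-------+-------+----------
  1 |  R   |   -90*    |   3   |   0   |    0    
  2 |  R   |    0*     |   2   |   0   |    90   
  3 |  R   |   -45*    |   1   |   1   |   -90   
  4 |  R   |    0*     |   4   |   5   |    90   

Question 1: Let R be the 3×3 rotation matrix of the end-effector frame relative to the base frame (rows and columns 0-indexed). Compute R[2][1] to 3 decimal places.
0.707

End-effector y-axis (col 1 of R) = (0.0000,-0.7071,0.7071)
R[2][1] = 0.7071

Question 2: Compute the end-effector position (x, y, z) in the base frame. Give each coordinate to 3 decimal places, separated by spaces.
-1.000 -7.071 3.586

after link 1: o_1 = (0.0000, 0.0000, 3.0000)
after link 2: o_2 = (0.0000, 0.0000, 5.0000)
after link 3: o_3 = (-1.0000, -0.7071, 4.2929)
after link 4: o_4 = (-1.0000, -7.0711, 3.5858)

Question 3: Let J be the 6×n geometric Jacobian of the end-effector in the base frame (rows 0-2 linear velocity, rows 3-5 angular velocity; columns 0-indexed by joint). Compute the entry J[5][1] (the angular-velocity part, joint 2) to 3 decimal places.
1.000

axis z_1 = (0.0000,0.0000,1.0000); lever o_n−o_1 = (-1.0000,-7.0711,0.5858)
cross product → J_v[:, 1] = (7.0711,-1.0000,0.0000)
J_ω[:, 1] = z_1
entry J[5][1] = 1.0000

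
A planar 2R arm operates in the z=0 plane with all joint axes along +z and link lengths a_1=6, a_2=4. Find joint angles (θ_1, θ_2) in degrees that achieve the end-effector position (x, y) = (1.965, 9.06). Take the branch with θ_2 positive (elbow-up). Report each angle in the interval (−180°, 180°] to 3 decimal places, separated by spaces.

cos θ_2 = (85.9448−6²−4²)/(2·6·4) = 0.7072; θ_2 = 44.9938° (elbow-up)
β = atan2(9.0600,1.9650) = 77.7628°; ψ = atan2(2.8281,8.8287) = 17.7619°
θ_1 = β − ψ = 60.0009°

60.001 44.994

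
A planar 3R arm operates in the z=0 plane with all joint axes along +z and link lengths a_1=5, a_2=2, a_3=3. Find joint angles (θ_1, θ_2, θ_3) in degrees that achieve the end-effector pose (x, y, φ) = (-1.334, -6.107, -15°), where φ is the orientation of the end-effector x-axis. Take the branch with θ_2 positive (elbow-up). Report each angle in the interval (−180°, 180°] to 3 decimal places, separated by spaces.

-136.891 29.988 91.903

wrist centre = target − a_3·(cos φ, sin φ) = (-4.2318, -5.3305)
cos θ_2 = (46.3226−5²−2²)/(2·5·2) = 0.8661; θ_2 = 29.9879° (elbow-up)
β = atan2(-5.3305,-4.2318) = -128.4451°; ψ = atan2(0.9996,6.7323) = 8.4458°
θ_1 = β − ψ = -136.8909°
θ_3 = φ − θ_1 − θ_2 = 91.9031° (wrapped to (-180°,180°])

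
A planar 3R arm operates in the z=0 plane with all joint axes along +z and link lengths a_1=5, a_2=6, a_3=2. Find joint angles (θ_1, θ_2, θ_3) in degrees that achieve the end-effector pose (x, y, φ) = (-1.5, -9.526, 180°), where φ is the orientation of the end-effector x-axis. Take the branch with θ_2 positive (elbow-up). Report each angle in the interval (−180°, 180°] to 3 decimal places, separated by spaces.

-120.003 60.006 -120.003

wrist centre = target − a_3·(cos φ, sin φ) = (0.5000, -9.5260)
cos θ_2 = (90.9947−5²−6²)/(2·5·6) = 0.4999; θ_2 = 60.0059° (elbow-up)
β = atan2(-9.5260,0.5000) = -86.9954°; ψ = atan2(5.1965,7.9995) = 33.0078°
θ_1 = β − ψ = -120.0032°
θ_3 = φ − θ_1 − θ_2 = -120.0027° (wrapped to (-180°,180°])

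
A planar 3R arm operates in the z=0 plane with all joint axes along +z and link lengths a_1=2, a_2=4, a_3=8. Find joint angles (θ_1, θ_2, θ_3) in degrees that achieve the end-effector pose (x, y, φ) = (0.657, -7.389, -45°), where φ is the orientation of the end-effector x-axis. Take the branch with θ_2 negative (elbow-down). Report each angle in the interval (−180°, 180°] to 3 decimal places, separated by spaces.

wrist centre = target − a_3·(cos φ, sin φ) = (-4.9999, -1.7321)
cos θ_2 = (27.9989−2²−4²)/(2·2·4) = 0.4999; θ_2 = -60.0047° (elbow-down)
β = atan2(-1.7321,-4.9999) = -160.8919°; ψ = atan2(-3.4643,3.9997) = -40.8967°
θ_1 = β − ψ = -119.9952°
θ_3 = φ − θ_1 − θ_2 = 134.9998° (wrapped to (-180°,180°])

-119.995 -60.005 135.000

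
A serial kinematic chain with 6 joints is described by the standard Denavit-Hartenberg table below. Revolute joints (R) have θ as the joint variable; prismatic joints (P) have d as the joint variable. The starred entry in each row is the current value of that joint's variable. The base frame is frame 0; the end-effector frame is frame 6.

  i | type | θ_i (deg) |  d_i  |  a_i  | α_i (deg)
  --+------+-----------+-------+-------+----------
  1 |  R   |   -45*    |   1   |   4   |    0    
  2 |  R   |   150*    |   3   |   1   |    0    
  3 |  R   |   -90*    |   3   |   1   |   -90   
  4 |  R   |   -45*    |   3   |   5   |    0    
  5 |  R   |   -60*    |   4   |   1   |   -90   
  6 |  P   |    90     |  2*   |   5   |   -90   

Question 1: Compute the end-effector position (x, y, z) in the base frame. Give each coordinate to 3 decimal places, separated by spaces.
after link 1: o_1 = (2.8284, -2.8284, 1.0000)
after link 2: o_2 = (2.5696, -1.8625, 4.0000)
after link 3: o_3 = (3.5355, -1.6037, 7.0000)
after link 4: o_4 = (6.1741, 2.2092, 10.5355)
after link 5: o_5 = (4.8889, 6.0059, 11.5015)
after link 6: o_6 = (8.0490, 1.6762, 12.0191)

8.049 1.676 12.019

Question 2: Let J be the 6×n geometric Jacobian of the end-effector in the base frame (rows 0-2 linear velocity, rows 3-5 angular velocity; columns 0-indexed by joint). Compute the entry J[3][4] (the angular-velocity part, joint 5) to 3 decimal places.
axis z_4 = (-0.2588,0.9659,0.0000); lever o_n−o_4 = (1.8748,-0.5329,1.4836)
cross product → J_v[:, 4] = (1.4330,0.3840,-1.6730)
J_ω[:, 4] = z_4
entry J[3][4] = -0.2588

-0.259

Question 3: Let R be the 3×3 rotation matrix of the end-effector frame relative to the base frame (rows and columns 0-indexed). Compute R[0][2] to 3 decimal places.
End-effector z-axis (col 2 of R) = (0.2500,0.0670,-0.9659)
R[0][2] = 0.2500

0.250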